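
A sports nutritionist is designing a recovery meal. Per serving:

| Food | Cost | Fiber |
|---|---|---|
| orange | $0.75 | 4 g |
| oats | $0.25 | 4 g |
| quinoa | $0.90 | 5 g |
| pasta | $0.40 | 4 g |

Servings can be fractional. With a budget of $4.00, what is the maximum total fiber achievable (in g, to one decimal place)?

64.0 g

Fiber per dollar: oats 16, pasta 10, quinoa 5.556, orange 5.333.
With no serving limits, spend the whole cost allowance on oats: $4.00 / $0.25 × 4 g = 64.0 g.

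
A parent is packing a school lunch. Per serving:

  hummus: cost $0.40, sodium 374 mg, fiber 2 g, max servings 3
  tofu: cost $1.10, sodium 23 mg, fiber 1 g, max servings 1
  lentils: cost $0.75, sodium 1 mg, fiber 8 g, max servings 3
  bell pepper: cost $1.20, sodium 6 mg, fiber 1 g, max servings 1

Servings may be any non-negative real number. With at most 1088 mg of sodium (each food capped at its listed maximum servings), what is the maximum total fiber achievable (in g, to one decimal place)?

31.6 g

Fiber per mg sodium: lentils 8, bell pepper 0.1667, tofu 0.04348, hummus 0.005348.
Take 3 servings of lentils: uses 3 mg sodium, +24.0 g fiber (running total 24.0 g).
Take 1 serving of bell pepper: uses 6 mg sodium, +1.0 g fiber (running total 25.0 g).
Take 1 serving of tofu: uses 23 mg sodium, +1.0 g fiber (running total 26.0 g).
Take 2.824 servings of hummus: uses 1056 mg sodium, +5.6 g fiber (running total 31.6 g).
Filling greedily by fiber-per-mg sodium is optimal for one linear limit, giving 31.6 g.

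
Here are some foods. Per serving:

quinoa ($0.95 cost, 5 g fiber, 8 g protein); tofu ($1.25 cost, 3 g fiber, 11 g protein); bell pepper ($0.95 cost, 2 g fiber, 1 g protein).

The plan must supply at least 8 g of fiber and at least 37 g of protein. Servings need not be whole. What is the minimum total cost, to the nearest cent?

$4.20

An LP optimum is at a vertex; with two nutrient constraints at most two foods are used. Check each candidate.
quinoa only: max(8/5, 37/8) = 4.625 servings → $4.39.
tofu only: max(8/3, 37/11) = 3.364 servings → $4.20.
bell pepper only: max(8/2, 37/1) = 37 servings → $35.15.
quinoa + tofu: intersection lies outside the first quadrant.
quinoa + bell pepper: intersection lies outside the first quadrant.
tofu + bell pepper with both targets exact would need a negative amount; discard.
Cheapest feasible corner: $4.20.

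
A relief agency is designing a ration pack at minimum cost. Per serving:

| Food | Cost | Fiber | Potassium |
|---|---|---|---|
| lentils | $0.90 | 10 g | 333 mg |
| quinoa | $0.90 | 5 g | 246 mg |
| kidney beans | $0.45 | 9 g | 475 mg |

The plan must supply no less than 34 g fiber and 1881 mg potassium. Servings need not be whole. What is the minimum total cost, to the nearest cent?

lentils only: max(34/10, 1881/333) = 5.649 servings → $5.08.
quinoa only: max(34/5, 1881/246) = 7.646 servings → $6.88.
kidney beans only: max(34/9, 1881/475) = 3.96 servings → $1.78.
lentils + quinoa: the both-tight solution has a negative serving — not a feasible corner.
lentils + kidney beans with both targets exact would need a negative amount; discard.
quinoa + kidney beans: intersection lies outside the first quadrant.
Cheapest feasible corner: $1.78.

$1.78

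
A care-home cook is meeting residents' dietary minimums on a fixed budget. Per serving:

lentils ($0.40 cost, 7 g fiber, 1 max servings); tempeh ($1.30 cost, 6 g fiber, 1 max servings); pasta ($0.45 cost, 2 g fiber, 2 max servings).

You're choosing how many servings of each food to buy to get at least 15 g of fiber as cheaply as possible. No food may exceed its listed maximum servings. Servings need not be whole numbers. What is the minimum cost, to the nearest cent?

Cost per g of fiber: lentils $0.0571, tempeh $0.2167, pasta $0.2250.
Take 1 serving of lentils: +7.0 g fiber for $0.40 (total $0.40, still need 8.0 g).
Take 1 serving of tempeh: +6.0 g fiber for $1.30 (total $1.70, still need 2.0 g).
Take 1 serving of pasta: +2.0 g fiber for $0.45 (total $2.15, still need 0.0 g).
Filling from the cheapest source first is optimal under one linear minimum: $2.15.

$2.15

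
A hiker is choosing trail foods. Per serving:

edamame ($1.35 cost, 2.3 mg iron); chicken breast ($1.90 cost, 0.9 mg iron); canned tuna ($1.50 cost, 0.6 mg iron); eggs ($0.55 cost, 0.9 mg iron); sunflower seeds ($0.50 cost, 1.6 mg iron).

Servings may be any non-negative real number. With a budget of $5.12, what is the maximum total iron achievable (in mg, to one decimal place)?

16.4 mg

Iron per dollar: sunflower seeds 3.2, edamame 1.704, eggs 1.636, chicken breast 0.4737, canned tuna 0.4.
With no serving limits, spend the whole cost allowance on sunflower seeds: $5.12 / $0.50 × 1.6 mg = 16.4 mg.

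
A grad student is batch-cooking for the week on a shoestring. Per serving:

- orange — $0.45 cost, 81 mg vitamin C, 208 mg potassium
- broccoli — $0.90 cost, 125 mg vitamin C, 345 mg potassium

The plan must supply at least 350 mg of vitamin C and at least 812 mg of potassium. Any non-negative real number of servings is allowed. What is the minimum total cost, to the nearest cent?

$1.94

Compare the cost at each extreme point of the feasible region.
orange only: max(350/81, 812/208) = 4.321 servings → $1.94.
broccoli only: max(350/125, 812/345) = 2.8 servings → $2.52.
orange + broccoli with both targets exact would need a negative amount; discard.
Cheapest feasible corner: $1.94.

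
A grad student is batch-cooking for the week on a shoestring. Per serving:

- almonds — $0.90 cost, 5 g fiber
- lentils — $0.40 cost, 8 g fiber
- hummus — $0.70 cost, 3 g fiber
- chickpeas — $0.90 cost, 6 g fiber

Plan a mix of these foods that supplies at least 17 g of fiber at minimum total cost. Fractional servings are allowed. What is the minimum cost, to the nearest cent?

$0.85

Cost per g of fiber: lentils $0.0500, chickpeas $0.1500, almonds $0.1800, hummus $0.2333.
With no serving limits, use only lentils: 17 g / 8 g = 2.125 servings × $0.40 = $0.85.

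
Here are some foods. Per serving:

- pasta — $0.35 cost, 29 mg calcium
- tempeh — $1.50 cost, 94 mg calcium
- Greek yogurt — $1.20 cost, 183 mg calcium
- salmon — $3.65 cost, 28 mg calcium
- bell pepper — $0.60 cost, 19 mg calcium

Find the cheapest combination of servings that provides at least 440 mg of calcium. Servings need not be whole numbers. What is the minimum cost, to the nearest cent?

$2.89

Cost per mg of calcium: Greek yogurt $0.0066, pasta $0.0121, tempeh $0.0160, bell pepper $0.0316, salmon $0.1304.
With no serving limits, use only Greek yogurt: 440 mg / 183 mg = 2.404 servings × $1.20 = $2.89.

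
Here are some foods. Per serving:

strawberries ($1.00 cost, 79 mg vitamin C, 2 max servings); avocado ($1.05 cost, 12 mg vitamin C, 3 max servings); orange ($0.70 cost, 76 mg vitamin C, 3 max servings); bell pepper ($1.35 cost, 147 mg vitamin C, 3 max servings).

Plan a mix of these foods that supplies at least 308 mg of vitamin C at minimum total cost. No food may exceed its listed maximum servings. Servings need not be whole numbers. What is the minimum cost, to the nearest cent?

$2.83

Cost per mg of vitamin C: bell pepper $0.0092, orange $0.0092, strawberries $0.0127, avocado $0.0875.
Take 2.095 servings of bell pepper: +308.0 mg vitamin C for $2.83 (total $2.83, still need 0.0 mg).
Filling from the cheapest source first is optimal under one linear minimum: $2.83.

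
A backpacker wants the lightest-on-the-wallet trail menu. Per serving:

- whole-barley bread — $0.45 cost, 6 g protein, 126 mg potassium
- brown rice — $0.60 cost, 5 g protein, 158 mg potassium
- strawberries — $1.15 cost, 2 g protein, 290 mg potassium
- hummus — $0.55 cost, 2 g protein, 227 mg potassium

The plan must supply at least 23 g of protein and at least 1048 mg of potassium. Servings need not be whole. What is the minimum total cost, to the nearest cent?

Check every corner: each single food scaled to meet both minima, and each pair solved so both constraints bind.
whole-barley bread only: max(23/6, 1048/126) = 8.317 servings → $3.74.
brown rice only: max(23/5, 1048/158) = 6.633 servings → $3.98.
strawberries only: max(23/2, 1048/290) = 11.5 servings → $13.22.
hummus only: max(23/2, 1048/227) = 11.5 servings → $6.33.
whole-barley bread + brown rice: intersection lies outside the first quadrant.
whole-barley bread + strawberries with both tight: 3.074 servings and 2.278 servings → $4.00.
whole-barley bread + hummus with both tight: 2.815 servings and 3.054 servings → $2.95.
brown rice + strawberries with both tight: 4.034 servings and 1.416 servings → $4.05.
brown rice + hummus with both tight: 3.816 servings and 1.961 servings → $3.37.
strawberries + hummus: intersection lies outside the first quadrant.
Cheapest feasible corner: $2.95.

$2.95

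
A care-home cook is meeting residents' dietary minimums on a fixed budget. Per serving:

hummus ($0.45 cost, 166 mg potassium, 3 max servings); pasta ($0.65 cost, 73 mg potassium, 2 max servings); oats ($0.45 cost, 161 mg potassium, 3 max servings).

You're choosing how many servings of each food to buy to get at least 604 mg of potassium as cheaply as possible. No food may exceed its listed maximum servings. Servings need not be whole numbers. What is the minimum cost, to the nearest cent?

Cost per mg of potassium: hummus $0.0027, oats $0.0028, pasta $0.0089.
Take 3 servings of hummus: +498.0 mg potassium for $1.35 (total $1.35, still need 106.0 mg).
Take 0.6584 servings of oats: +106.0 mg potassium for $0.30 (total $1.65, still need 0.0 mg).
Greedy by cheapest-per-mg is optimal for a single linear constraint, so the minimum cost is $1.65.

$1.65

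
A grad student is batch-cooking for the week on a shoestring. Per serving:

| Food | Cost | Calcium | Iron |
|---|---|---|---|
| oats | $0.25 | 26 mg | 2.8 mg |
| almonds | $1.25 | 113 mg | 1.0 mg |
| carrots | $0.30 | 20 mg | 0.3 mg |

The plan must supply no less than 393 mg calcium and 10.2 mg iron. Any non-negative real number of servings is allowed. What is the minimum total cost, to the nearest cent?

$3.78

With two linear requirements the optimum uses one or two foods; enumerate the corners.
oats only: max(393/26, 10.2/2.8) = 15.12 servings → $3.78.
almonds only: max(393/113, 10.2/1.0) = 10.2 servings → $12.75.
carrots only: max(393/20, 10.2/0.3) = 34 servings → $10.20.
oats + almonds with both tight: 2.616 servings and 2.876 servings → $4.25.
oats + carrots with both tight: 1.786 servings and 17.33 servings → $5.64.
almonds + carrots with both targets exact would need a negative amount; discard.
The minimum over all feasible corners is $3.78.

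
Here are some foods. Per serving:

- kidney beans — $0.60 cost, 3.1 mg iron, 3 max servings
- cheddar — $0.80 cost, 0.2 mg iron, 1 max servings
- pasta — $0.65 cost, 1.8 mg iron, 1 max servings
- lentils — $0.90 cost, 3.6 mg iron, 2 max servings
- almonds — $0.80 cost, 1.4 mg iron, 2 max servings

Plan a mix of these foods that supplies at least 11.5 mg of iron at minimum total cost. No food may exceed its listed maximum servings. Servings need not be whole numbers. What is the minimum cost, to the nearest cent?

Cost per mg of iron: kidney beans $0.1935, lentils $0.2500, pasta $0.3611, almonds $0.5714, cheddar $4.0000.
Take 3 servings of kidney beans: +9.3 mg iron for $1.80 (total $1.80, still need 2.2 mg).
Take 0.6111 servings of lentils: +2.2 mg iron for $0.55 (total $2.35, still need 0.0 mg).
Filling from the cheapest source first is optimal under one linear minimum: $2.35.

$2.35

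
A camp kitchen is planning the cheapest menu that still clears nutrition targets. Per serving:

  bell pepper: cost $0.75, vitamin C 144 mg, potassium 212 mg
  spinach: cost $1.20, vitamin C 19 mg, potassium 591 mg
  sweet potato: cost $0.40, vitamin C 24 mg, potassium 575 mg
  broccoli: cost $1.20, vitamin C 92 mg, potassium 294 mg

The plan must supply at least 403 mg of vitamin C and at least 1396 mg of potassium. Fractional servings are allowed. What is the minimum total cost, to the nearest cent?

A basic optimal solution has at most two foods positive. Try each food alone and each pair with both targets met exactly.
bell pepper only: max(403/144, 1396/212) = 6.585 servings → $4.94.
spinach only: max(403/19, 1396/591) = 21.21 servings → $25.45.
sweet potato only: max(403/24, 1396/575) = 16.79 servings → $6.72.
broccoli only: max(403/92, 1396/294) = 4.748 servings → $5.70.
bell pepper + spinach with both tight: 2.611 servings and 1.426 servings → $3.67.
bell pepper + sweet potato with both tight: 2.551 servings and 1.487 servings → $2.51.
bell pepper + broccoli with both targets exact would need a negative amount; discard.
spinach + sweet potato: the both-tight solution has a negative serving — not a feasible corner.
spinach + broccoli with both tight: 0.204 servings and 4.338 servings → $5.45.
sweet potato + broccoli with both tight: 0.217 servings and 4.324 servings → $5.28.
Cheapest feasible corner: $2.51.

$2.51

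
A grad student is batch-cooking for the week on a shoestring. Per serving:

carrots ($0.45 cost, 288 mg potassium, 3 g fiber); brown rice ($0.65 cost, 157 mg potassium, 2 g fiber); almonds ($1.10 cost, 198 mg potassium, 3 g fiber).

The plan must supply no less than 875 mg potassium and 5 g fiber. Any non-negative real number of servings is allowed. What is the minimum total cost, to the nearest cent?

$1.37

This is a tiny linear program; its minimum lies at a vertex of the feasible set. List the vertices and price them.
carrots only: max(875/288, 5/3) = 3.038 servings → $1.37.
brown rice only: max(875/157, 5/2) = 5.573 servings → $3.62.
almonds only: max(875/198, 5/3) = 4.419 servings → $4.86.
carrots + brown rice: the both-tight solution has a negative serving — not a feasible corner.
carrots + almonds with both targets exact would need a negative amount; discard.
brown rice + almonds with both targets exact would need a negative amount; discard.
The minimum over all feasible corners is $1.37.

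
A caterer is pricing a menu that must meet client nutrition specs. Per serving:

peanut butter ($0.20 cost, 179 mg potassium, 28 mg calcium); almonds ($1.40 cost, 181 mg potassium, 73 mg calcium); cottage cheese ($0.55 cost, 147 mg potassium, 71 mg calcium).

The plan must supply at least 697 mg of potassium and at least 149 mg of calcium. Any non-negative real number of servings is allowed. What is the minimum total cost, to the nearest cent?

$1.06

Minimising a linear cost over {potassium ≥ 697, calcium ≥ 149, servings ≥ 0} — the optimum is at a vertex, using one or two foods.
peanut butter only: max(697/179, 149/28) = 5.321 servings → $1.06.
almonds only: max(697/181, 149/73) = 3.851 servings → $5.39.
cottage cheese only: max(697/147, 149/71) = 4.741 servings → $2.61.
peanut butter + almonds with both tight: 2.989 servings and 0.8945 servings → $1.85.
peanut butter + cottage cheese with both tight: 3.21 servings and 0.8327 servings → $1.10.
almonds + cottage cheese: intersection lies outside the first quadrant.
So the least-cost plan costs $1.06.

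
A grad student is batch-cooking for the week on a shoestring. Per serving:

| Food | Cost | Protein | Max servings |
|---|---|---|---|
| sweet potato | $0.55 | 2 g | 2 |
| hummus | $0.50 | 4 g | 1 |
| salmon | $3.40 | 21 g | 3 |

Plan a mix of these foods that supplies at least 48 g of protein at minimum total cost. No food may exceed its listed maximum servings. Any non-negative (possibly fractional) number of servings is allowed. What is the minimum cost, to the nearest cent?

Cost per g of protein: hummus $0.1250, salmon $0.1619, sweet potato $0.2750.
Take 1 serving of hummus: +4.0 g protein for $0.50 (total $0.50, still need 44.0 g).
Take 2.095 servings of salmon: +44.0 g protein for $7.12 (total $7.62, still need 0.0 g).
Greedy by cheapest-per-g is optimal for a single linear constraint, so the minimum cost is $7.62.

$7.62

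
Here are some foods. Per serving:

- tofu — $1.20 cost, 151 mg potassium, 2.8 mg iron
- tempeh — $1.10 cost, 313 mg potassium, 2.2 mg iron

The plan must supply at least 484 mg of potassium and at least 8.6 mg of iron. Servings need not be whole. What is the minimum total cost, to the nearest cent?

$3.70

Compare the cost at each extreme point of the feasible region.
tofu only: max(484/151, 8.6/2.8) = 3.205 servings → $3.85.
tempeh only: max(484/313, 8.6/2.2) = 3.909 servings → $4.30.
tofu + tempeh with both tight: 2.99 servings and 0.104 servings → $3.70.
The minimum over all feasible corners is $3.70.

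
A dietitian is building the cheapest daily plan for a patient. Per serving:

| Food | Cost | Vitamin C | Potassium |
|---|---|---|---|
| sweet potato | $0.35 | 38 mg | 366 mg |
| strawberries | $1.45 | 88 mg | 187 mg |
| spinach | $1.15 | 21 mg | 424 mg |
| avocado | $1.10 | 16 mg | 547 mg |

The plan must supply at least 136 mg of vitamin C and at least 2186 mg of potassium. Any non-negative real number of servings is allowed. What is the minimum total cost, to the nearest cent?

$2.09

An LP optimum is at a vertex; with two nutrient constraints at most two foods are used. Check each candidate.
sweet potato only: max(136/38, 2186/366) = 5.973 servings → $2.09.
strawberries only: max(136/88, 2186/187) = 11.69 servings → $16.95.
spinach only: max(136/21, 2186/424) = 6.476 servings → $7.45.
avocado only: max(136/16, 2186/547) = 8.5 servings → $9.35.
sweet potato + strawberries: intersection lies outside the first quadrant.
sweet potato + spinach with both tight: 1.395 servings and 3.951 servings → $5.03.
sweet potato + avocado with both tight: 2.64 servings and 2.23 servings → $3.38.
strawberries + spinach with both tight: 0.3522 servings and 5 servings → $6.26.
strawberries + avocado with both tight: 0.8731 servings and 3.698 servings → $5.33.
spinach + avocado: the both-tight solution has a negative serving — not a feasible corner.
The minimum over all feasible corners is $2.09.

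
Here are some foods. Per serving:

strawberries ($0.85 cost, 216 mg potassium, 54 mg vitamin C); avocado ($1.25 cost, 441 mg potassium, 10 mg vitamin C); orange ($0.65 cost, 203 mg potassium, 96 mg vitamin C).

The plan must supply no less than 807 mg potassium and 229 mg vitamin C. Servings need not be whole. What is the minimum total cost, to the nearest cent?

$2.46

Check every corner: each single food scaled to meet both minima, and each pair solved so both constraints bind.
strawberries only: max(807/216, 229/54) = 4.241 servings → $3.60.
avocado only: max(807/441, 229/10) = 22.9 servings → $28.62.
orange only: max(807/203, 229/96) = 3.975 servings → $2.58.
strawberries + avocado with both targets exact would need a negative amount; discard.
strawberries + orange with both tight: 3.17 servings and 0.6022 servings → $3.09.
avocado + orange with both tight: 0.7687 servings and 2.305 servings → $2.46.
Cheapest feasible corner: $2.46.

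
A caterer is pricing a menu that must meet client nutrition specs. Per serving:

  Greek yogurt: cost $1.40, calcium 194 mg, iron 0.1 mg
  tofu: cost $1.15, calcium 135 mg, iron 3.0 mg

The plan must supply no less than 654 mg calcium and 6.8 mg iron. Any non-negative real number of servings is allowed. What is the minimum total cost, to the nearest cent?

With two linear requirements the optimum uses one or two foods; enumerate the corners.
Greek yogurt only: max(654/194, 6.8/0.1) = 68 servings → $95.20.
tofu only: max(654/135, 6.8/3.0) = 4.844 servings → $5.57.
Greek yogurt + tofu with both tight: 1.836 servings and 2.205 servings → $5.11.
So the least-cost plan costs $5.11.

$5.11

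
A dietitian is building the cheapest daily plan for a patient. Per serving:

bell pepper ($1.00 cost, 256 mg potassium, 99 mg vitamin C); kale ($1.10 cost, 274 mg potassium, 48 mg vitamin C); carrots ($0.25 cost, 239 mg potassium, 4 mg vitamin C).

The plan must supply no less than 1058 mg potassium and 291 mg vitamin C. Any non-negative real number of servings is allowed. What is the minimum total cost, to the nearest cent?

bell pepper only: max(1058/256, 291/99) = 4.133 servings → $4.13.
kale only: max(1058/274, 291/48) = 6.062 servings → $6.67.
carrots only: max(1058/239, 291/4) = 72.75 servings → $18.19.
bell pepper + kale with both tight: 1.951 servings and 2.038 servings → $4.19.
bell pepper + carrots with both tight: 2.885 servings and 1.336 servings → $3.22.
kale + carrots: intersection lies outside the first quadrant.
So the least-cost plan costs $3.22.

$3.22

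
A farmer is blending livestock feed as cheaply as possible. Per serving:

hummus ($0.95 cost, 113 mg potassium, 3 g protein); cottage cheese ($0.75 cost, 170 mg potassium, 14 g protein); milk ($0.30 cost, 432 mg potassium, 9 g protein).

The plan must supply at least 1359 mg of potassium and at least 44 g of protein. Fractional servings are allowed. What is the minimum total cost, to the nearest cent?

$1.47

At the optimum either one food covers both requirements or two foods hit both targets exactly; no other combination can be cheaper.
hummus only: max(1359/113, 44/3) = 14.67 servings → $13.93.
cottage cheese only: max(1359/170, 44/14) = 7.994 servings → $6.00.
milk only: max(1359/432, 44/9) = 4.889 servings → $1.47.
hummus + cottage cheese with both tight: 10.77 servings and 0.8349 servings → $10.86.
hummus + milk: intersection lies outside the first quadrant.
cottage cheese + milk with both tight: 1.5 servings and 2.556 servings → $1.89.
The minimum over all feasible corners is $1.47.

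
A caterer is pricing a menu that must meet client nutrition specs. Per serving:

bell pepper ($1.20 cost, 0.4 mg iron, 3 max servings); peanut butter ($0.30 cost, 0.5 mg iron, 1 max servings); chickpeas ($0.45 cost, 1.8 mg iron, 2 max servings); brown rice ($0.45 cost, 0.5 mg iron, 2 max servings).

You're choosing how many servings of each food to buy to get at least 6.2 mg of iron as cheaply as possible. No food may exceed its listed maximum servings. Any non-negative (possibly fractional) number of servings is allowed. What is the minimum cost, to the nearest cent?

Cost per mg of iron: chickpeas $0.2500, peanut butter $0.6000, brown rice $0.9000, bell pepper $3.0000.
Take 2 servings of chickpeas: +3.6 mg iron for $0.90 (total $0.90, still need 2.6 mg).
Take 1 serving of peanut butter: +0.5 mg iron for $0.30 (total $1.20, still need 2.1 mg).
Take 2 servings of brown rice: +1.0 mg iron for $0.90 (total $2.10, still need 1.1 mg).
Take 2.75 servings of bell pepper: +1.1 mg iron for $3.30 (total $5.40, still need 0.0 mg).
Filling from the cheapest source first is optimal under one linear minimum: $5.40.

$5.40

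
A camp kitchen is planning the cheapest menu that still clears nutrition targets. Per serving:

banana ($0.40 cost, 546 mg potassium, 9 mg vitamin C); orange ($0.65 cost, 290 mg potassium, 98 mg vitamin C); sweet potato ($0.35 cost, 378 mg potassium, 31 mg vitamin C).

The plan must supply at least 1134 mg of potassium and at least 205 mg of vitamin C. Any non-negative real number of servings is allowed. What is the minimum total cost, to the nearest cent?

$1.63

banana only: max(1134/546, 205/9) = 22.78 servings → $9.11.
orange only: max(1134/290, 205/98) = 3.91 servings → $2.54.
sweet potato only: max(1134/378, 205/31) = 6.613 servings → $2.31.
banana + orange with both tight: 1.015 servings and 1.999 servings → $1.71.
banana + sweet potato with both targets exact would need a negative amount; discard.
orange + sweet potato with both tight: 1.509 servings and 1.842 servings → $1.63.
So the least-cost plan costs $1.63.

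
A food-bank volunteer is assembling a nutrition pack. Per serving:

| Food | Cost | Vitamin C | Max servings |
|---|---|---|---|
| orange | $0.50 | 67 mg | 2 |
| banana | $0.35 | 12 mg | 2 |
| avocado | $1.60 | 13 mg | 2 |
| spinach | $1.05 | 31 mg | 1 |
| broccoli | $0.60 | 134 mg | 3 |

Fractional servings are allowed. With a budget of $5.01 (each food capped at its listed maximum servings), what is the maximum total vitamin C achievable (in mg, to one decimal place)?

Vitamin C per dollar: broccoli 223.3, orange 134, banana 34.29, spinach 29.52, avocado 8.125.
Take 3 servings of broccoli: spends $1.80, +402.0 mg vitamin C (running total 402.0 mg).
Take 2 servings of orange: spends $1.00, +134.0 mg vitamin C (running total 536.0 mg).
Take 2 servings of banana: spends $0.70, +24.0 mg vitamin C (running total 560.0 mg).
Take 1 serving of spinach: spends $1.05, +31.0 mg vitamin C (running total 591.0 mg).
Take 0.2875 servings of avocado: spends $0.46, +3.7 mg vitamin C (running total 594.7 mg).
Filling greedily by vitamin C-per-dollar is optimal for one linear limit, giving 594.7 mg.

594.7 mg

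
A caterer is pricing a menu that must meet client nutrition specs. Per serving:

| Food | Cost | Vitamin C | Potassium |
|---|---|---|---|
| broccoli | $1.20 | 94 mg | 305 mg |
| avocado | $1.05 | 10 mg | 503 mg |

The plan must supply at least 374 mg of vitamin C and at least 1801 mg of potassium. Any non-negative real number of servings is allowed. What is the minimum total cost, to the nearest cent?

Check every corner: each single food scaled to meet both minima, and each pair solved so both constraints bind.
broccoli only: max(374/94, 1801/305) = 5.905 servings → $7.09.
avocado only: max(374/10, 1801/503) = 37.4 servings → $39.27.
broccoli + avocado with both tight: 3.846 servings and 1.249 servings → $5.93.
So the least-cost plan costs $5.93.

$5.93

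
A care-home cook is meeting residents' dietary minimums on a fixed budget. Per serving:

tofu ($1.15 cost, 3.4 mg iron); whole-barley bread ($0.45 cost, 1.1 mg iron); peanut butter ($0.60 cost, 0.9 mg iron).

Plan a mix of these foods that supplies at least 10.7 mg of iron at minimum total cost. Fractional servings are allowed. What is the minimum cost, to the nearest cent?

$3.62

Cost per mg of iron: tofu $0.3382, whole-barley bread $0.4091, peanut butter $0.6667.
With no serving limits, use only tofu: 10.7 mg / 3.4 mg = 3.147 servings × $1.15 = $3.62.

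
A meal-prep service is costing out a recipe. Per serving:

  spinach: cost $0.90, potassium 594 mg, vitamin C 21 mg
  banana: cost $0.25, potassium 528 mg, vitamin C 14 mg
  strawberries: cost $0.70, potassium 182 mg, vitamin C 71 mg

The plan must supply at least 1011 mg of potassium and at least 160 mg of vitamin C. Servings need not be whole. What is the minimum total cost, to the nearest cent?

$1.71

At the optimum either one food covers both requirements or two foods hit both targets exactly; no other combination can be cheaper.
spinach only: max(1011/594, 160/21) = 7.619 servings → $6.86.
banana only: max(1011/528, 160/14) = 11.43 servings → $2.86.
strawberries only: max(1011/182, 160/71) = 5.555 servings → $3.89.
spinach + banana: the both-tight solution has a negative serving — not a feasible corner.
spinach + strawberries with both tight: 1.112 servings and 1.925 servings → $2.35.
banana + strawberries with both tight: 1.221 servings and 2.013 servings → $1.71.
The minimum over all feasible corners is $1.71.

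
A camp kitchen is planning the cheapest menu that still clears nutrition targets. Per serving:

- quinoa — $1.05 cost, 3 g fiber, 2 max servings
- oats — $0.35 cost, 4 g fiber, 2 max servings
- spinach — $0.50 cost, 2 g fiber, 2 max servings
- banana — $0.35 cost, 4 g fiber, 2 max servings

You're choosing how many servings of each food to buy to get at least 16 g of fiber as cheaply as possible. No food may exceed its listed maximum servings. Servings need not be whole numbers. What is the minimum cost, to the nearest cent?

$1.40

Cost per g of fiber: oats $0.0875, banana $0.0875, spinach $0.2500, quinoa $0.3500.
Take 2 servings of oats: +8.0 g fiber for $0.70 (total $0.70, still need 8.0 g).
Take 2 servings of banana: +8.0 g fiber for $0.70 (total $1.40, still need 0.0 g).
Filling from the cheapest source first is optimal under one linear minimum: $1.40.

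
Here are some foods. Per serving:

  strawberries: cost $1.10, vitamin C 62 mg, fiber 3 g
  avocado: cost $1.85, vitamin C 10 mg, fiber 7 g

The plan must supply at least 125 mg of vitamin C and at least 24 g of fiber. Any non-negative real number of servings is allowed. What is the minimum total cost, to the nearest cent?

At the optimum either one food covers both requirements or two foods hit both targets exactly; no other combination can be cheaper.
strawberries only: max(125/62, 24/3) = 8 servings → $8.80.
avocado only: max(125/10, 24/7) = 12.5 servings → $23.12.
strawberries + avocado with both tight: 1.572 servings and 2.755 servings → $6.83.
So the least-cost plan costs $6.83.

$6.83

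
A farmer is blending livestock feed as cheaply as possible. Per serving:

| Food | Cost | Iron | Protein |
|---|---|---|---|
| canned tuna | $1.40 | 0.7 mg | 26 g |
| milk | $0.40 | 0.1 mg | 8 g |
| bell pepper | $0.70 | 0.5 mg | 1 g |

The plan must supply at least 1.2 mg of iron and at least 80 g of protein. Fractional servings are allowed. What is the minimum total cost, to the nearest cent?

$4.05

With two linear requirements the optimum uses one or two foods; enumerate the corners.
canned tuna only: max(1.2/0.7, 80/26) = 3.077 servings → $4.31.
milk only: max(1.2/0.1, 80/8) = 12 servings → $4.80.
bell pepper only: max(1.2/0.5, 80/1) = 80 servings → $56.00.
canned tuna + milk with both tight: 0.5333 servings and 8.267 servings → $4.05.
canned tuna + bell pepper: intersection lies outside the first quadrant.
milk + bell pepper with both tight: 9.949 servings and 0.4103 servings → $4.27.
So the least-cost plan costs $4.05.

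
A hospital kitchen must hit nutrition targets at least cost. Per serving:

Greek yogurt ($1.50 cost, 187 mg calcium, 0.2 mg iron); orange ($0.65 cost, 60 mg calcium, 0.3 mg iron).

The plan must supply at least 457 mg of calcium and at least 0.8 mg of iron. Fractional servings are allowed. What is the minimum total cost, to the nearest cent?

The cheapest plan sits at a corner of the feasible region — with two constraints it uses at most two foods.
Greek yogurt only: max(457/187, 0.8/0.2) = 4 servings → $6.00.
orange only: max(457/60, 0.8/0.3) = 7.617 servings → $4.95.
Greek yogurt + orange with both tight: 2.02 servings and 1.32 servings → $3.89.
So the least-cost plan costs $3.89.

$3.89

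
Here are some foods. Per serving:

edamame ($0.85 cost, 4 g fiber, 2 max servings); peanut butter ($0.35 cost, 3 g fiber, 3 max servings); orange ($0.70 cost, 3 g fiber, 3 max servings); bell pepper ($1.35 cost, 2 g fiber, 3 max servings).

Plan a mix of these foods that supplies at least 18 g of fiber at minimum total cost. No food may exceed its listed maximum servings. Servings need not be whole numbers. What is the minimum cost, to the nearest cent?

$2.98

Cost per g of fiber: peanut butter $0.1167, edamame $0.2125, orange $0.2333, bell pepper $0.6750.
Take 3 servings of peanut butter: +9.0 g fiber for $1.05 (total $1.05, still need 9.0 g).
Take 2 servings of edamame: +8.0 g fiber for $1.70 (total $2.75, still need 1.0 g).
Take 0.3333 servings of orange: +1.0 g fiber for $0.23 (total $2.98, still need 0.0 g).
Greedy by cheapest-per-g is optimal for a single linear constraint, so the minimum cost is $2.98.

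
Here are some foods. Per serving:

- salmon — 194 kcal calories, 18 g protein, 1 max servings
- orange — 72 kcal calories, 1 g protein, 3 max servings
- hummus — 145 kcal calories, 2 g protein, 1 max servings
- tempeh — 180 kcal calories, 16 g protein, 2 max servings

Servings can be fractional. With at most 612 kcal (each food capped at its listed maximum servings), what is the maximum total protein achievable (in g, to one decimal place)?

50.8 g

Protein per kcal: salmon 0.09278, tempeh 0.08889, orange 0.01389, hummus 0.01379.
Take 1 serving of salmon: uses 194 kcal, +18.0 g protein (running total 18.0 g).
Take 2 servings of tempeh: uses 360 kcal, +32.0 g protein (running total 50.0 g).
Take 0.8056 servings of orange: uses 58 kcal, +0.8 g protein (running total 50.8 g).
Greedy by best ratio exhausts the calories allowance optimally: 50.8 g.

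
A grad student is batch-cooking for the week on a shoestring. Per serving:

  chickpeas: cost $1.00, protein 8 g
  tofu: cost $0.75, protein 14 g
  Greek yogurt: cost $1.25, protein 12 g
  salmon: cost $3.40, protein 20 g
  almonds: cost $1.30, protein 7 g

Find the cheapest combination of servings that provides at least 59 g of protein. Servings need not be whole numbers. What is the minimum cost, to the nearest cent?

$3.16

Cost per g of protein: tofu $0.0536, Greek yogurt $0.1042, chickpeas $0.1250, salmon $0.1700, almonds $0.1857.
With no serving limits, use only tofu: 59 g / 14 g = 4.214 servings × $0.75 = $3.16.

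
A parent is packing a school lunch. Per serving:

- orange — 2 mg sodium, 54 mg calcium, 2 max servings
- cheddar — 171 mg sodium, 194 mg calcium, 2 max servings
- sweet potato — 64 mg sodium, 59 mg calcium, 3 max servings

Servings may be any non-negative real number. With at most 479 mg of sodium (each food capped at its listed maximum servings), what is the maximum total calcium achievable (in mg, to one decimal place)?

618.6 mg

Calcium per mg sodium: orange 27, cheddar 1.135, sweet potato 0.9219.
Take 2 servings of orange: uses 4 mg sodium, +108.0 mg calcium (running total 108.0 mg).
Take 2 servings of cheddar: uses 342 mg sodium, +388.0 mg calcium (running total 496.0 mg).
Take 2.078 servings of sweet potato: uses 133 mg sodium, +122.6 mg calcium (running total 618.6 mg).
Filling greedily by calcium-per-mg sodium is optimal for one linear limit, giving 618.6 mg.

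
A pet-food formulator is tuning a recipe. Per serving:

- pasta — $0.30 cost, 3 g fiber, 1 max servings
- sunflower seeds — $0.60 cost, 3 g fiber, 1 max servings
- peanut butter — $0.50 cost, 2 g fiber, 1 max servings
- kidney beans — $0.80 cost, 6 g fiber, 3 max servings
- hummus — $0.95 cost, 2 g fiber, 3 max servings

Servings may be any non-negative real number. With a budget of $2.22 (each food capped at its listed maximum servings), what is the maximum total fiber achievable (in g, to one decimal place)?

Fiber per dollar: pasta 10, kidney beans 7.5, sunflower seeds 5, peanut butter 4, hummus 2.105.
Take 1 serving of pasta: spends $0.30, +3.0 g fiber (running total 3.0 g).
Take 2.4 servings of kidney beans: spends $1.92, +14.4 g fiber (running total 17.4 g).
Filling greedily by fiber-per-dollar is optimal for one linear limit, giving 17.4 g.

17.4 g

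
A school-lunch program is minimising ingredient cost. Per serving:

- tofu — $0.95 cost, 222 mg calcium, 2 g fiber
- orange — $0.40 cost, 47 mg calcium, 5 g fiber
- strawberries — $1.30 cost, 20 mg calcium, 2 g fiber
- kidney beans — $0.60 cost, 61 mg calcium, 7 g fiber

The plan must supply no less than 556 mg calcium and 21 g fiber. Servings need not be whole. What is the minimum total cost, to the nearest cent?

A basic optimal solution has at most two foods positive. Try each food alone and each pair with both targets met exactly.
tofu only: max(556/222, 21/2) = 10.5 servings → $9.97.
orange only: max(556/47, 21/5) = 11.83 servings → $4.73.
strawberries only: max(556/20, 21/2) = 27.8 servings → $36.14.
kidney beans only: max(556/61, 21/7) = 9.115 servings → $5.47.
tofu + orange with both tight: 1.765 servings and 3.494 servings → $3.07.
tofu + strawberries with both tight: 1.713 servings and 8.787 servings → $13.05.
tofu + kidney beans with both tight: 1.823 servings and 2.479 servings → $3.22.
orange + strawberries: intersection lies outside the first quadrant.
orange + kidney beans: the both-tight solution has a negative serving — not a feasible corner.
strawberries + kidney beans: intersection lies outside the first quadrant.
So the least-cost plan costs $3.07.

$3.07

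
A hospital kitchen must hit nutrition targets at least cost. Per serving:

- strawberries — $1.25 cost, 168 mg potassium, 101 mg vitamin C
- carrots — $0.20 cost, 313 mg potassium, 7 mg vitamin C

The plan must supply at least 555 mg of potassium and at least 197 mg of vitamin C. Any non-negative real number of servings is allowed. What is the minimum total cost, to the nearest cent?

$2.52

Check every corner: each single food scaled to meet both minima, and each pair solved so both constraints bind.
strawberries only: max(555/168, 197/101) = 3.304 servings → $4.13.
carrots only: max(555/313, 197/7) = 28.14 servings → $5.63.
strawberries + carrots with both tight: 1.898 servings and 0.7543 servings → $2.52.
So the least-cost plan costs $2.52.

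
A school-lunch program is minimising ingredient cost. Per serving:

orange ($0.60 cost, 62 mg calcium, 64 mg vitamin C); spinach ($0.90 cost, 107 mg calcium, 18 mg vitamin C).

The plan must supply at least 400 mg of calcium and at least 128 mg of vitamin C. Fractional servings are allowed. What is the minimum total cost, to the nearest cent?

$3.45

This is a tiny linear program; its minimum lies at a vertex of the feasible set. List the vertices and price them.
orange only: max(400/62, 128/64) = 6.452 servings → $3.87.
spinach only: max(400/107, 128/18) = 7.111 servings → $6.40.
orange + spinach with both tight: 1.133 servings and 3.082 servings → $3.45.
So the least-cost plan costs $3.45.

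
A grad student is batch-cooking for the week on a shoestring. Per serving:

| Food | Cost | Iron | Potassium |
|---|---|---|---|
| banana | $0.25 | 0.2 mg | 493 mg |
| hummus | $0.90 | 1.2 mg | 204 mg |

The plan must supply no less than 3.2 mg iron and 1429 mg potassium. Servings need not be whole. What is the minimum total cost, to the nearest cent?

banana only: max(3.2/0.2, 1429/493) = 16 servings → $4.00.
hummus only: max(3.2/1.2, 1429/204) = 7.005 servings → $6.30.
banana + hummus with both tight: 1.928 servings and 2.345 servings → $2.59.
Cheapest feasible corner: $2.59.

$2.59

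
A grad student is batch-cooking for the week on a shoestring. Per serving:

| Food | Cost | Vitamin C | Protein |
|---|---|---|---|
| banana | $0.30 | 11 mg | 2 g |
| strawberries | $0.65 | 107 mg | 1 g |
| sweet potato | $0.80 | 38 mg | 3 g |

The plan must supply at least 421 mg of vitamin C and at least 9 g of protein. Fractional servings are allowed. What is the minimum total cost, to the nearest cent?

$3.18

With two linear requirements the optimum uses one or two foods; enumerate the corners.
banana only: max(421/11, 9/2) = 38.27 servings → $11.48.
strawberries only: max(421/107, 9/1) = 9 servings → $5.85.
sweet potato only: max(421/38, 9/3) = 11.08 servings → $8.86.
banana + strawberries with both tight: 2.67 servings and 3.66 servings → $3.18.
banana + sweet potato: the both-tight solution has a negative serving — not a feasible corner.
strawberries + sweet potato with both tight: 3.254 servings and 1.915 servings → $3.65.
Cheapest feasible corner: $3.18.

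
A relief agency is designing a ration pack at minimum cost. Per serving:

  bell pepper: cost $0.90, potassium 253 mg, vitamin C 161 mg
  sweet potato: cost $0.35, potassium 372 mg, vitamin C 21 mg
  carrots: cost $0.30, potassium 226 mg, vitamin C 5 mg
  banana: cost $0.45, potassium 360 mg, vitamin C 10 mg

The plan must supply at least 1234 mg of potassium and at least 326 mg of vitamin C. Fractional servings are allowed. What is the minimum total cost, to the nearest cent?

At the optimum either one food covers both requirements or two foods hit both targets exactly; no other combination can be cheaper.
bell pepper only: max(1234/253, 326/161) = 4.877 servings → $4.39.
sweet potato only: max(1234/372, 326/21) = 15.52 servings → $5.43.
carrots only: max(1234/226, 326/5) = 65.2 servings → $19.56.
banana only: max(1234/360, 326/10) = 32.6 servings → $14.67.
bell pepper + sweet potato with both tight: 1.747 servings and 2.129 servings → $2.32.
bell pepper + carrots with both tight: 1.922 servings and 3.308 servings → $2.72.
bell pepper + banana with both tight: 1.895 servings and 2.096 servings → $2.65.
sweet potato + carrots: the both-tight solution has a negative serving — not a feasible corner.
sweet potato + banana with both targets exact would need a negative amount; discard.
carrots + banana with both targets exact would need a negative amount; discard.
Cheapest feasible corner: $2.32.

$2.32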